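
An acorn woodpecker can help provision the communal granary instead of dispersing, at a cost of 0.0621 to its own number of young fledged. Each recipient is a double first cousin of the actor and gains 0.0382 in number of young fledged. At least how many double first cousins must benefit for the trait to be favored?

r to a double first cousin = 0.25 (double first cousins share both grandparent pairs — four paths of length 4: r = 4·(1/2)^4 = 1/4).
Hamilton's rule: n·r·B > C  ⇒  n > C/(r·B) = 0.0621/(0.25·0.0382) = 6.503.
The smallest integer exceeding 6.503 is 7.

7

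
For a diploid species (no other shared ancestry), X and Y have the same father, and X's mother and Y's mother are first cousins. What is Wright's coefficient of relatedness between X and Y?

Wright's path rule: contributions from independent ancestry routes add.
X and Y are related in two ways: half-sibs through their shared father (r = 1/4) and second cousins through their mothers (r = 1/32).
r = 1/4 + 1/32 = 0.28125.

0.28125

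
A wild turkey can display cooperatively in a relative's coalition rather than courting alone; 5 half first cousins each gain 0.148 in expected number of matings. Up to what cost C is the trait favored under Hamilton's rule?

r to a half first cousin = 1/16 (half first cousins share one grandparent — one path of length 4: r = (1/2)^4 = 1/16).
Hamilton's rule: n·r·B > C, so the trait is favored while C < n·r·B = 5·0.0625·0.148 = 0.04625.

0.04625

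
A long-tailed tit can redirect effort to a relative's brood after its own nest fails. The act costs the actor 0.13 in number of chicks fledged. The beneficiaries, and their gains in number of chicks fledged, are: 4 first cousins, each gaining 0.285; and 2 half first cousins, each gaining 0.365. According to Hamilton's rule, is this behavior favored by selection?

Hamilton's rule: the trait is favored when the sum of r·B over every recipient exceeds the actor's cost C.
r to a first cousin = 1/8 (first cousins share one grandparent pair — two paths of length 4: r = 2·(1/2)^4 = 1/8).
r to a half first cousin = 1/16 (half first cousins share one grandparent — one path of length 4: r = (1/2)^4 = 1/16).
Summing one r·B term per recipient: 4·0.125·0.285 + 2·0.0625·0.365 = 0.188125.
0.188125 > 0.13: the indirect benefit exceeds the cost.

Yes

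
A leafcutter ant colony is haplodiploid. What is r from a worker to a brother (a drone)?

Her haploid brother carries none of their father's genes and a random half of their mother's genome; that half matches the maternal half of her own genome with probability 1/2: r = 1/2 · 1/2 = 1/4.

0.25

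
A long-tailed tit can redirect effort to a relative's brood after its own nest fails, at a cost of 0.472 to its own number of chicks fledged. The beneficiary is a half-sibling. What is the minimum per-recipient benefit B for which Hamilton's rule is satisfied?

1.888

r to a half-sibling = 0.25 (half-sibs share one parent — one path of length 2: r = (1/2)^2 = 1/4).
Hamilton's rule with n recipients of equal r: n·r·B > C, so B > C/(n·r) = 0.472/(1·0.25) = 1.888.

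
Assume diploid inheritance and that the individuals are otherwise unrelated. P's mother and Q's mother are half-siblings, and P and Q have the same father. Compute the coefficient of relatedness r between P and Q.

With two independent routes of shared ancestry, r is the sum of the two contributions.
P and Q are related in two ways: half first cousins through their mothers (r = 1/16) and half-sibs through their shared father (r = 1/4).
r = 1/16 + 1/4 = 0.3125.

0.3125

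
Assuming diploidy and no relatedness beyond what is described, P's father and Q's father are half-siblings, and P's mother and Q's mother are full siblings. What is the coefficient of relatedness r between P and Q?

Wright's path rule: contributions from independent ancestry routes add.
P and Q are related in two ways: half first cousins through their fathers (r = 1/16) and first cousins through their mothers (r = 1/8).
r = 1/16 + 1/8 = 0.1875.

0.1875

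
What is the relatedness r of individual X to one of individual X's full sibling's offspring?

0.25

Each parent–offspring link contributes a factor of 1/2, and independent paths through distinct common ancestors add.
Full aunt/uncle↔niece/nephew: two paths of length 3 through the shared grandparent pair: r = 2·(1/2)^3 = 1/4.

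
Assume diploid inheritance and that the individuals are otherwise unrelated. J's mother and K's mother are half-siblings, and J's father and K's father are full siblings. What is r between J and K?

Wright's path rule: contributions from independent ancestry routes add.
J and K are related in two ways: half first cousins through their mothers (r = 1/16) and first cousins through their fathers (r = 1/8).
r = 1/16 + 1/8 = 3/16 = 0.1875.

0.1875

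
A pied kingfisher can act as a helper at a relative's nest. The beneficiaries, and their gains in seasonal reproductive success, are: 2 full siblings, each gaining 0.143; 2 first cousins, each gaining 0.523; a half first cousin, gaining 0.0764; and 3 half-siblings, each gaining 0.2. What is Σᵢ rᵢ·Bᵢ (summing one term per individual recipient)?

0.428525

r to a full sibling = 1/2 (full sibs share both parents — two paths of length 2: r = 2·(1/2)^2 = 1/2).
r to a first cousin = 0.125 (first cousins share one grandparent pair — two paths of length 4: r = 2·(1/2)^4 = 1/8).
r to a half first cousin = 1/16 (half first cousins share one grandparent — one path of length 4: r = (1/2)^4 = 1/16).
r to a half-sibling = 1/4 (half-sibs share one parent — one path of length 2: r = (1/2)^2 = 1/4).
Summing one r·B term per recipient: 2·0.5·0.143 + 2·0.125·0.523 + 1·0.0625·0.0764 + 3·0.25·0.2 = 0.428525.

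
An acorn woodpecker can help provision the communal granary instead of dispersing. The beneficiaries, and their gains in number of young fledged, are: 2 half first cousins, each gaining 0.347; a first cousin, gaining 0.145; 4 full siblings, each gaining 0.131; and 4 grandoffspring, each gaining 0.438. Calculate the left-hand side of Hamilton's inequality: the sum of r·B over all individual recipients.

r to a half first cousin = 0.0625 (half first cousins share one grandparent — one path of length 4: r = (1/2)^4 = 1/16).
r to a first cousin = 0.125 (first cousins share one grandparent pair — two paths of length 4: r = 2·(1/2)^4 = 1/8).
r to a full sibling = 1/2 (full sibs share both parents — two paths of length 2: r = 2·(1/2)^2 = 1/2).
r to a grandoffspring = 1/4 (two parent–offspring links: r = (1/2)^2 = 1/4).
Summing one r·B term per recipient: 2·0.0625·0.347 + 1·0.125·0.145 + 4·0.5·0.131 + 4·0.25·0.438 = 0.7615.

0.7615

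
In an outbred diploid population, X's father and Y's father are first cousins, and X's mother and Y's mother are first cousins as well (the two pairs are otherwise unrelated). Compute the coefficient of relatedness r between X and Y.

0.0625

Independent pedigree routes through distinct common ancestors add.
X and Y are related in two ways: second cousins through their fathers (r = 1/32) and second cousins through their mothers (r = 1/32).
r = 1/32 + 1/32 = 1/16 = 0.0625.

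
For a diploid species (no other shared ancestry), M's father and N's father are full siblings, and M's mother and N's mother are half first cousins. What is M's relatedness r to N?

0.140625

Wright's path rule: contributions from independent ancestry routes add.
M and N are related in two ways: first cousins through their fathers (r = 1/8) and half second cousins through their mothers (r = 1/64).
r = 1/8 + 1/64 = 0.140625.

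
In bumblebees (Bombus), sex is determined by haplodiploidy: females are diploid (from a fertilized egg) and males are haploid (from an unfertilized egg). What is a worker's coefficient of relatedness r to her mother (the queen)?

0.5

One meiotic link between diploid queen and diploid daughter: r = 1/2.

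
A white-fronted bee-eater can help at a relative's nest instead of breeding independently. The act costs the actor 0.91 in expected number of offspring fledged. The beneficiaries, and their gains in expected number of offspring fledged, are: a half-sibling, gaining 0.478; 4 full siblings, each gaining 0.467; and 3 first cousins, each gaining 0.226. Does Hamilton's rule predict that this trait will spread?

Yes

Hamilton's rule: the trait is favored when the sum of r·B over every recipient exceeds the actor's cost C.
r to a half-sibling = 0.25 (half-sibs share one parent — one path of length 2: r = (1/2)^2 = 1/4).
r to a full sibling = 0.5 (full sibs share both parents — two paths of length 2: r = 2·(1/2)^2 = 1/2).
r to a first cousin = 1/8 (first cousins share one grandparent pair — two paths of length 4: r = 2·(1/2)^4 = 1/8).
Summing one r·B term per recipient: 1·0.25·0.478 + 4·0.5·0.467 + 3·0.125·0.226 = 1.13825.
1.13825 > 0.91: the indirect benefit exceeds the cost.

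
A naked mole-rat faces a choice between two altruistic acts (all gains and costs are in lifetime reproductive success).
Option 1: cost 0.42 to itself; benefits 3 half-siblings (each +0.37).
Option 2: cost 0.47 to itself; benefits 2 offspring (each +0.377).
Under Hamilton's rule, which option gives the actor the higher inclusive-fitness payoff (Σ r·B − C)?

Option 2

Option 1: r to a half-sibling = 0.25.
Option 1: Σ r·B − C = (3·0.25·0.37) − 0.42 = -0.1425.
Option 2: r to an offspring = 0.5.
Option 2: Σ r·B − C = (2·0.5·0.377) − 0.47 = -0.093.
Option 2 has the higher net inclusive-fitness payoff.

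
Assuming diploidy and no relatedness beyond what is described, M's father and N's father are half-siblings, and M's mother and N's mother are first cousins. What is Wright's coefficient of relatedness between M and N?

Wright's path rule: contributions from independent ancestry routes add.
M and N are related in two ways: half first cousins through their fathers (r = 1/16) and second cousins through their mothers (r = 1/32).
r = 1/16 + 1/32 = 3/32 = 0.09375.

0.09375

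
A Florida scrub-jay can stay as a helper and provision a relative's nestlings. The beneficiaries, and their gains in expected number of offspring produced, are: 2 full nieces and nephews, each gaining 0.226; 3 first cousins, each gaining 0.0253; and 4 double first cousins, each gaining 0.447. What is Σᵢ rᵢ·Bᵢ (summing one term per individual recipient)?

r to a full niece or nephew = 0.25 (full aunt/uncle↔niece/nephew: two paths of length 3 through the shared grandparent pair: r = 2·(1/2)^3 = 1/4).
r to a first cousin = 0.125 (first cousins share one grandparent pair — two paths of length 4: r = 2·(1/2)^4 = 1/8).
r to a double first cousin = 1/4 (double first cousins share both grandparent pairs — four paths of length 4: r = 4·(1/2)^4 = 1/4).
Summing one r·B term per recipient: 2·0.25·0.226 + 3·0.125·0.0253 + 4·0.25·0.447 = 0.5694875.

0.5694875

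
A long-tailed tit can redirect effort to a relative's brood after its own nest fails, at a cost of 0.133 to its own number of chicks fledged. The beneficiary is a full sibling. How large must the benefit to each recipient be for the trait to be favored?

0.266

r to a full sibling = 0.5 (full sibs share both parents — two paths of length 2: r = 2·(1/2)^2 = 1/2).
Hamilton's rule with n recipients of equal r: n·r·B > C, so B > C/(n·r) = 0.133/(1·0.5) = 0.266.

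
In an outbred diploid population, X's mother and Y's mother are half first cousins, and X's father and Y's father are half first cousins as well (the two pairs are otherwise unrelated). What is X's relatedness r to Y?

With two independent routes of shared ancestry, r is the sum of the two contributions.
X and Y are related in two ways: half second cousins through their mothers (r = 1/64) and half second cousins through their fathers (r = 1/64).
r = 1/64 + 1/64 = 1/32 = 0.03125.

0.03125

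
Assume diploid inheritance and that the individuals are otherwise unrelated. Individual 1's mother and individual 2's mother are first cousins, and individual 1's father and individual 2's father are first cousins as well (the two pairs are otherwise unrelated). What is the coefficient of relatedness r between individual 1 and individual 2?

With two independent routes of shared ancestry, r is the sum of the two contributions.
Individual 1 and individual 2 are related in two ways: second cousins through their mothers (r = 1/32) and second cousins through their fathers (r = 1/32).
r = 1/32 + 1/32 = 1/16 = 0.0625.

0.0625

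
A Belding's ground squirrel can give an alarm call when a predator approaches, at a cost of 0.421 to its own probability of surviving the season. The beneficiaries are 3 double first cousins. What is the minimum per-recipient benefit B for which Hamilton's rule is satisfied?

0.5613

r to a double first cousin = 0.25 (double first cousins share both grandparent pairs — four paths of length 4: r = 4·(1/2)^4 = 1/4).
Hamilton's rule with n recipients of equal r: n·r·B > C, so B > C/(n·r) = 0.421/(3·0.25) = 0.5613.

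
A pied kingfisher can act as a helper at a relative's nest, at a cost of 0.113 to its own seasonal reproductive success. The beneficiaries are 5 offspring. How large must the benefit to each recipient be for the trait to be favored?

r to an offspring = 0.5 (one parent–offspring link: r = (1/2)^1 = 1/2).
Hamilton's rule with n recipients of equal r: n·r·B > C, so B > C/(n·r) = 0.113/(5·0.5) = 0.0452.

0.0452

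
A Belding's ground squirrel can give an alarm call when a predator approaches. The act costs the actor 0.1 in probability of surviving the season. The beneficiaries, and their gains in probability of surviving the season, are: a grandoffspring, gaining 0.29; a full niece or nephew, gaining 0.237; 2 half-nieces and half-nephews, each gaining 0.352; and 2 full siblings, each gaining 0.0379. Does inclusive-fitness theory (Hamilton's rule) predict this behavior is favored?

Yes

Hamilton's rule: the trait is favored when the sum of r·B over every recipient exceeds the actor's cost C.
r to a grandoffspring = 1/4 (two parent–offspring links: r = (1/2)^2 = 1/4).
r to a full niece or nephew = 1/4 (full aunt/uncle↔niece/nephew: two paths of length 3 through the shared grandparent pair: r = 2·(1/2)^3 = 1/4).
r to a half-niece or half-nephew = 0.125 (half-aunt/uncle↔niece/nephew: one path of length 3: r = (1/2)^3 = 1/8).
r to a full sibling = 0.5 (full sibs share both parents — two paths of length 2: r = 2·(1/2)^2 = 1/2).
Summing one r·B term per recipient: 1·0.25·0.29 + 1·0.25·0.237 + 2·0.125·0.352 + 2·0.5·0.0379 = 0.25765.
0.25765 > 0.1: the indirect benefit exceeds the cost.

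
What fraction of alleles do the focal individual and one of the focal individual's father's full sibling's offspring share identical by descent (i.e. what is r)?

0.125

Each parent–offspring link contributes a factor of 1/2, and independent paths through distinct common ancestors add.
First cousins share one grandparent pair — two paths of length 4: r = 2·(1/2)^4 = 1/8.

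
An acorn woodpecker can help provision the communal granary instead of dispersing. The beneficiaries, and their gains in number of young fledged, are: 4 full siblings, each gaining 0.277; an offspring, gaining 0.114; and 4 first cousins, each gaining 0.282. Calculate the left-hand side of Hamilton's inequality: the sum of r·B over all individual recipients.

0.752

r to a full sibling = 1/2 (full sibs share both parents — two paths of length 2: r = 2·(1/2)^2 = 1/2).
r to an offspring = 0.5 (one parent–offspring link: r = (1/2)^1 = 1/2).
r to a first cousin = 0.125 (first cousins share one grandparent pair — two paths of length 4: r = 2·(1/2)^4 = 1/8).
Summing one r·B term per recipient: 4·0.5·0.277 + 1·0.5·0.114 + 4·0.125·0.282 = 0.752.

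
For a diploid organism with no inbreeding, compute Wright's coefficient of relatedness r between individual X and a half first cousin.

Half first cousins share one grandparent — one path of length 4: r = (1/2)^4 = 1/16.

0.0625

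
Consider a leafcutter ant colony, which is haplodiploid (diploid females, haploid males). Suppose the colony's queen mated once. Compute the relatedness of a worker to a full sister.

0.75

Haplodiploid full sisters inherit their father's entire haploid genome identically (contributing 1/2) and on average half of their mother's contribution (1/2 · 1/2 = 1/4); r = 1/2 + 1/4 = 3/4.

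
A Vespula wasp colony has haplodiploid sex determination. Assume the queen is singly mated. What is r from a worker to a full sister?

0.75

Haplodiploid full sisters inherit their father's entire haploid genome identically (contributing 1/2) and on average half of their mother's contribution (1/2 · 1/2 = 1/4); r = 1/2 + 1/4 = 3/4.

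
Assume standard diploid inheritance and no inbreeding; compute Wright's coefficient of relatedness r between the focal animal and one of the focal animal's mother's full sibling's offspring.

0.125

Each parent–offspring link contributes a factor of 1/2, and independent paths through distinct common ancestors add.
First cousins share one grandparent pair — two paths of length 4: r = 2·(1/2)^4 = 1/8.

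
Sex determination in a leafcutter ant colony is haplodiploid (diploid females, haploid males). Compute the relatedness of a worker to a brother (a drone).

0.25

Her haploid brother carries none of their father's genes and a random half of their mother's genome; that half matches the maternal half of her own genome with probability 1/2: r = 1/2 · 1/2 = 1/4.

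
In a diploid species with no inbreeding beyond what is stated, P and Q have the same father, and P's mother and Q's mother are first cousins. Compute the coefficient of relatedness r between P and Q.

0.28125

Relatedness sums over independent paths through distinct common ancestors.
P and Q are related in two ways: half-sibs through their shared father (r = 1/4) and second cousins through their mothers (r = 1/32).
r = 1/4 + 1/32 = 9/32 = 0.28125.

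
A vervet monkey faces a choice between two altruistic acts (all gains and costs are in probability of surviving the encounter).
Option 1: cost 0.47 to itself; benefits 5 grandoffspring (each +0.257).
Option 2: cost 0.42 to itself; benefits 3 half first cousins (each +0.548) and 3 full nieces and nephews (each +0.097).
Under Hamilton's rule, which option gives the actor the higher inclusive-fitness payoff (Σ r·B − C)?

Option 1

Option 1: r to a grandoffspring = 0.25.
Option 1: Σ r·B − C = (5·0.25·0.257) − 0.47 = -0.14875.
Option 2: r to a half first cousin = 0.0625.
Option 2: r to a full niece or nephew = 0.25.
Option 2: Σ r·B − C = (3·0.0625·0.548 + 3·0.25·0.097) − 0.42 = -0.2445.
Option 1 has the higher net inclusive-fitness payoff.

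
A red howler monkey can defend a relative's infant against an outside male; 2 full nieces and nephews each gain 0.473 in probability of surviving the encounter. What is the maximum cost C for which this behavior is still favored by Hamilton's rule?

0.2365

r to a full niece or nephew = 0.25 (full aunt/uncle↔niece/nephew: two paths of length 3 through the shared grandparent pair: r = 2·(1/2)^3 = 1/4).
Hamilton's rule: n·r·B > C, so the trait is favored while C < n·r·B = 2·0.25·0.473 = 0.2365.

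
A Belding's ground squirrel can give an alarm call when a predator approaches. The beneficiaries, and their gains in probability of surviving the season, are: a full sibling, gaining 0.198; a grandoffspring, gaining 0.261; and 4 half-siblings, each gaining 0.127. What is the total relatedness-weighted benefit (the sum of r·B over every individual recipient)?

r to a full sibling = 1/2 (full sibs share both parents — two paths of length 2: r = 2·(1/2)^2 = 1/2).
r to a grandoffspring = 1/4 (two parent–offspring links: r = (1/2)^2 = 1/4).
r to a half-sibling = 0.25 (half-sibs share one parent — one path of length 2: r = (1/2)^2 = 1/4).
Summing one r·B term per recipient: 1·0.5·0.198 + 1·0.25·0.261 + 4·0.25·0.127 = 0.29125.

0.29125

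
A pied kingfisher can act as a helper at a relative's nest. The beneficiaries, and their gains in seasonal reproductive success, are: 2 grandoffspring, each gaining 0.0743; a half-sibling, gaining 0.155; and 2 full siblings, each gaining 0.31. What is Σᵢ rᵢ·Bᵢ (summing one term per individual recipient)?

r to a grandoffspring = 0.25 (two parent–offspring links: r = (1/2)^2 = 1/4).
r to a half-sibling = 1/4 (half-sibs share one parent — one path of length 2: r = (1/2)^2 = 1/4).
r to a full sibling = 1/2 (full sibs share both parents — two paths of length 2: r = 2·(1/2)^2 = 1/2).
Summing one r·B term per recipient: 2·0.25·0.0743 + 1·0.25·0.155 + 2·0.5·0.31 = 0.3859.

0.3859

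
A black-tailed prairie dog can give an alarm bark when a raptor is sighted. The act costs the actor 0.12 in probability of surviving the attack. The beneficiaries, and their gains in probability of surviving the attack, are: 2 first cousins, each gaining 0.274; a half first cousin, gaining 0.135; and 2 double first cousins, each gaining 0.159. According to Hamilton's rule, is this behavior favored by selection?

Hamilton's rule: the trait is favored when the sum of r·B over every recipient exceeds the actor's cost C.
r to a first cousin = 1/8 (first cousins share one grandparent pair — two paths of length 4: r = 2·(1/2)^4 = 1/8).
r to a half first cousin = 1/16 (half first cousins share one grandparent — one path of length 4: r = (1/2)^4 = 1/16).
r to a double first cousin = 1/4 (double first cousins share both grandparent pairs — four paths of length 4: r = 4·(1/2)^4 = 1/4).
Summing one r·B term per recipient: 2·0.125·0.274 + 1·0.0625·0.135 + 2·0.25·0.159 = 0.1564375.
0.1564375 > 0.12: the indirect benefit exceeds the cost.

Yes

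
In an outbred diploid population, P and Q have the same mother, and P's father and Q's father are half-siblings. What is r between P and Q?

0.3125

Relatedness sums over independent paths through distinct common ancestors.
P and Q are related in two ways: half-sibs through their shared mother (r = 1/4) and half first cousins through their fathers (r = 1/16).
r = 1/4 + 1/16 = 5/16 = 0.3125.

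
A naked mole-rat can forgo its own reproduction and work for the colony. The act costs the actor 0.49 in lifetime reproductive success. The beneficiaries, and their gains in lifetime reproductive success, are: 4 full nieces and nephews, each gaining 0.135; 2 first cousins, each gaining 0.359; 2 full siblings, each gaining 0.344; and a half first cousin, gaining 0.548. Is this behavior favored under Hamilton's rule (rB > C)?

Hamilton's rule: the trait is favored when the sum of r·B over every recipient exceeds the actor's cost C.
r to a full niece or nephew = 1/4 (full aunt/uncle↔niece/nephew: two paths of length 3 through the shared grandparent pair: r = 2·(1/2)^3 = 1/4).
r to a first cousin = 1/8 (first cousins share one grandparent pair — two paths of length 4: r = 2·(1/2)^4 = 1/8).
r to a full sibling = 1/2 (full sibs share both parents — two paths of length 2: r = 2·(1/2)^2 = 1/2).
r to a half first cousin = 0.0625 (half first cousins share one grandparent — one path of length 4: r = (1/2)^4 = 1/16).
Summing one r·B term per recipient: 4·0.25·0.135 + 2·0.125·0.359 + 2·0.5·0.344 + 1·0.0625·0.548 = 0.603.
0.603 > 0.49: the indirect benefit exceeds the cost.

Yes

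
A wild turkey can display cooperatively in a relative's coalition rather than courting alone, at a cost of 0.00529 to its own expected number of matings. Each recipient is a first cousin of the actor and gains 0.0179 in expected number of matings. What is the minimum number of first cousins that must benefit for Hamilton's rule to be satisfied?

3

r to a first cousin = 0.125 (first cousins share one grandparent pair — two paths of length 4: r = 2·(1/2)^4 = 1/8).
Hamilton's rule: n·r·B > C  ⇒  n > C/(r·B) = 0.00529/(0.125·0.0179) = 2.364.
The smallest integer exceeding 2.364 is 3.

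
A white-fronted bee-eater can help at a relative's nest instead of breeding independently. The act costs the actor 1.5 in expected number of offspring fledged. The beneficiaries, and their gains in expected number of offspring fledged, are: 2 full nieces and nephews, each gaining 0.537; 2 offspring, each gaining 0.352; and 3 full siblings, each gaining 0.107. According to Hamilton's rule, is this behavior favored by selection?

No

Hamilton's rule: the trait is favored when the sum of r·B over every recipient exceeds the actor's cost C.
r to a full niece or nephew = 0.25 (full aunt/uncle↔niece/nephew: two paths of length 3 through the shared grandparent pair: r = 2·(1/2)^3 = 1/4).
r to an offspring = 0.5 (one parent–offspring link: r = (1/2)^1 = 1/2).
r to a full sibling = 0.5 (full sibs share both parents — two paths of length 2: r = 2·(1/2)^2 = 1/2).
Summing one r·B term per recipient: 2·0.25·0.537 + 2·0.5·0.352 + 3·0.5·0.107 = 0.781.
0.781 < 1.5: the indirect benefit is less than the cost.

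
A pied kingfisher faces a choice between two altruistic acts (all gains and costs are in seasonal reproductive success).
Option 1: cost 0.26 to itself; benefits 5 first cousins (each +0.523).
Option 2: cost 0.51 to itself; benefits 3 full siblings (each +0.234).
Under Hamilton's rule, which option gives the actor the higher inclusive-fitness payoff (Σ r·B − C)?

Option 1: r to a first cousin = 0.125.
Option 1: Σ r·B − C = (5·0.125·0.523) − 0.26 = 0.066875.
Option 2: r to a full sibling = 0.5.
Option 2: Σ r·B − C = (3·0.5·0.234) − 0.51 = -0.159.
Option 1 has the higher net inclusive-fitness payoff.

Option 1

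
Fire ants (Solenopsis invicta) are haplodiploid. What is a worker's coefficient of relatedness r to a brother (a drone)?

0.25

Her haploid brother carries none of their father's genes and a random half of their mother's genome; that half matches the maternal half of her own genome with probability 1/2: r = 1/2 · 1/2 = 1/4.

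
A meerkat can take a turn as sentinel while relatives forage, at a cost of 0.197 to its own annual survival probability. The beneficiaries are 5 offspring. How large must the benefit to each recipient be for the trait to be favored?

r to an offspring = 1/2 (one parent–offspring link: r = (1/2)^1 = 1/2).
Hamilton's rule with n recipients of equal r: n·r·B > C, so B > C/(n·r) = 0.197/(5·0.5) = 0.0788.

0.0788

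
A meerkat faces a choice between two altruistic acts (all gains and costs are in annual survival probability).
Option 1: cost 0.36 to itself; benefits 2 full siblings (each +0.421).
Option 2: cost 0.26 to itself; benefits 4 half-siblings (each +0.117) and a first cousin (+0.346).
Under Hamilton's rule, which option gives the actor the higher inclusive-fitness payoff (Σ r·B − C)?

Option 1: r to a full sibling = 0.5.
Option 1: Σ r·B − C = (2·0.5·0.421) − 0.36 = 0.061.
Option 2: r to a half-sibling = 0.25.
Option 2: r to a first cousin = 0.125.
Option 2: Σ r·B − C = (4·0.25·0.117 + 1·0.125·0.346) − 0.26 = -0.09975.
Option 1 has the higher net inclusive-fitness payoff.

Option 1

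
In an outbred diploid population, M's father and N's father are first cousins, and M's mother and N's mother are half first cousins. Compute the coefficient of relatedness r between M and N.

Wright's path rule: contributions from independent ancestry routes add.
M and N are related in two ways: second cousins through their fathers (r = 1/32) and half second cousins through their mothers (r = 1/64).
r = 1/32 + 1/64 = 0.046875.

0.046875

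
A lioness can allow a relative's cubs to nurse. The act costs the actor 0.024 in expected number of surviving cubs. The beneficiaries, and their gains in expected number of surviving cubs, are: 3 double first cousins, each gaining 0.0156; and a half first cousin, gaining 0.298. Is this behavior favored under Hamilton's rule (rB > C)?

Hamilton's rule: the trait is favored when the sum of r·B over every recipient exceeds the actor's cost C.
r to a double first cousin = 1/4 (double first cousins share both grandparent pairs — four paths of length 4: r = 4·(1/2)^4 = 1/4).
r to a half first cousin = 1/16 (half first cousins share one grandparent — one path of length 4: r = (1/2)^4 = 1/16).
Summing one r·B term per recipient: 3·0.25·0.0156 + 1·0.0625·0.298 = 0.030325.
0.030325 > 0.024: the indirect benefit exceeds the cost.

Yes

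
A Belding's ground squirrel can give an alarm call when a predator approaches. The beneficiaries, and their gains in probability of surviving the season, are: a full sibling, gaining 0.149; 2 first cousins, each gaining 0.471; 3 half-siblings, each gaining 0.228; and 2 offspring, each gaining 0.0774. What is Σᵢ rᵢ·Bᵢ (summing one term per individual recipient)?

0.44065

r to a full sibling = 0.5 (full sibs share both parents — two paths of length 2: r = 2·(1/2)^2 = 1/2).
r to a first cousin = 0.125 (first cousins share one grandparent pair — two paths of length 4: r = 2·(1/2)^4 = 1/8).
r to a half-sibling = 0.25 (half-sibs share one parent — one path of length 2: r = (1/2)^2 = 1/4).
r to an offspring = 1/2 (one parent–offspring link: r = (1/2)^1 = 1/2).
Summing one r·B term per recipient: 1·0.5·0.149 + 2·0.125·0.471 + 3·0.25·0.228 + 2·0.5·0.0774 = 0.44065.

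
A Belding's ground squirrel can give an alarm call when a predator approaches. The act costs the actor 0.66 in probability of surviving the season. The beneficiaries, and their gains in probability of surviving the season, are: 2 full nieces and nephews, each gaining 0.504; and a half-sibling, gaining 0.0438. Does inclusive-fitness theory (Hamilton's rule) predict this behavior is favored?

No

Hamilton's rule: the trait is favored when the sum of r·B over every recipient exceeds the actor's cost C.
r to a full niece or nephew = 1/4 (full aunt/uncle↔niece/nephew: two paths of length 3 through the shared grandparent pair: r = 2·(1/2)^3 = 1/4).
r to a half-sibling = 0.25 (half-sibs share one parent — one path of length 2: r = (1/2)^2 = 1/4).
Summing one r·B term per recipient: 2·0.25·0.504 + 1·0.25·0.0438 = 0.26295.
0.26295 < 0.66: the indirect benefit is less than the cost.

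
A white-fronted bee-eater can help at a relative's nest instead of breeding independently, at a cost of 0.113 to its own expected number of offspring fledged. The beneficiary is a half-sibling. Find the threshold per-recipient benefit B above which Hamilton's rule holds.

r to a half-sibling = 0.25 (half-sibs share one parent — one path of length 2: r = (1/2)^2 = 1/4).
Hamilton's rule with n recipients of equal r: n·r·B > C, so B > C/(n·r) = 0.113/(1·0.25) = 0.452.

0.452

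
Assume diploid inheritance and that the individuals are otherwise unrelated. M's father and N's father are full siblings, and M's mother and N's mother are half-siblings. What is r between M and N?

0.1875

With two independent routes of shared ancestry, r is the sum of the two contributions.
M and N are related in two ways: first cousins through their fathers (r = 1/8) and half first cousins through their mothers (r = 1/16).
r = 1/8 + 1/16 = 0.1875.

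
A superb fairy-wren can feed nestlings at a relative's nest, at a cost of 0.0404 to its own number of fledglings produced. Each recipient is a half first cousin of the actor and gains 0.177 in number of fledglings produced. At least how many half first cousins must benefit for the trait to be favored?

r to a half first cousin = 0.0625 (half first cousins share one grandparent — one path of length 4: r = (1/2)^4 = 1/16).
Hamilton's rule: n·r·B > C  ⇒  n > C/(r·B) = 0.0404/(0.0625·0.177) = 3.652.
The smallest integer exceeding 3.652 is 4.

4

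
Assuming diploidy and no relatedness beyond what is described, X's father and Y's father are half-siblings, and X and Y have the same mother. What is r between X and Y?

0.3125

With two independent routes of shared ancestry, r is the sum of the two contributions.
X and Y are related in two ways: half first cousins through their fathers (r = 1/16) and half-sibs through their shared mother (r = 1/4).
r = 1/16 + 1/4 = 5/16 = 0.3125.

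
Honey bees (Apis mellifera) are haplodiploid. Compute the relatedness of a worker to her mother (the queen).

One meiotic link between diploid queen and diploid daughter: r = 1/2.

0.5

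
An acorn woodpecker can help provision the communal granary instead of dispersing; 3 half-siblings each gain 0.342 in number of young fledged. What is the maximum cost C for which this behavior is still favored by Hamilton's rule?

r to a half-sibling = 1/4 (half-sibs share one parent — one path of length 2: r = (1/2)^2 = 1/4).
Hamilton's rule: n·r·B > C, so the trait is favored while C < n·r·B = 3·0.25·0.342 = 0.2565.

0.2565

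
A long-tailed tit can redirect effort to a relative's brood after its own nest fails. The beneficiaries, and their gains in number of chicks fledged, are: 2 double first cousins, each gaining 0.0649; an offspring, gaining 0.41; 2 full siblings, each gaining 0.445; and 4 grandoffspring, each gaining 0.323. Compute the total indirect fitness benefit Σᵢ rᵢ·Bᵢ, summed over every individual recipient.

r to a double first cousin = 0.25 (double first cousins share both grandparent pairs — four paths of length 4: r = 4·(1/2)^4 = 1/4).
r to an offspring = 0.5 (one parent–offspring link: r = (1/2)^1 = 1/2).
r to a full sibling = 0.5 (full sibs share both parents — two paths of length 2: r = 2·(1/2)^2 = 1/2).
r to a grandoffspring = 0.25 (two parent–offspring links: r = (1/2)^2 = 1/4).
Summing one r·B term per recipient: 2·0.25·0.0649 + 1·0.5·0.41 + 2·0.5·0.445 + 4·0.25·0.323 = 1.00545.

1.00545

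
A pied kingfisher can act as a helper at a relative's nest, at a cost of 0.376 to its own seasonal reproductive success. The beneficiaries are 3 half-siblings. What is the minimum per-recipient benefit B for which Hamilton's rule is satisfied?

r to a half-sibling = 1/4 (half-sibs share one parent — one path of length 2: r = (1/2)^2 = 1/4).
Hamilton's rule with n recipients of equal r: n·r·B > C, so B > C/(n·r) = 0.376/(3·0.25) = 0.5013.

0.5013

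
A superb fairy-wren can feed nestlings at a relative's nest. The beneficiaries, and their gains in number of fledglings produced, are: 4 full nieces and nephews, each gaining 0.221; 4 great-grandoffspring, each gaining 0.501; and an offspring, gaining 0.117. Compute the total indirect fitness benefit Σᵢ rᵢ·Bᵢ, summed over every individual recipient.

0.53

r to a full niece or nephew = 1/4 (full aunt/uncle↔niece/nephew: two paths of length 3 through the shared grandparent pair: r = 2·(1/2)^3 = 1/4).
r to a great-grandoffspring = 1/8 (three parent–offspring links: r = (1/2)^3 = 1/8).
r to an offspring = 0.5 (one parent–offspring link: r = (1/2)^1 = 1/2).
Summing one r·B term per recipient: 4·0.25·0.221 + 4·0.125·0.501 + 1·0.5·0.117 = 0.53.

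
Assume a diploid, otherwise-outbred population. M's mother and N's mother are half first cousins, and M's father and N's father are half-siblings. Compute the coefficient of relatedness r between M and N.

0.078125

Relatedness sums over independent paths through distinct common ancestors.
M and N are related in two ways: half second cousins through their mothers (r = 1/64) and half first cousins through their fathers (r = 1/16).
r = 1/64 + 1/16 = 5/64 = 0.078125.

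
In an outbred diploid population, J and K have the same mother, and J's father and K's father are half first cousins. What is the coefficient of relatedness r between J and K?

With two independent routes of shared ancestry, r is the sum of the two contributions.
J and K are related in two ways: half-sibs through their shared mother (r = 1/4) and half second cousins through their fathers (r = 1/64).
r = 1/4 + 1/64 = 0.265625.

0.265625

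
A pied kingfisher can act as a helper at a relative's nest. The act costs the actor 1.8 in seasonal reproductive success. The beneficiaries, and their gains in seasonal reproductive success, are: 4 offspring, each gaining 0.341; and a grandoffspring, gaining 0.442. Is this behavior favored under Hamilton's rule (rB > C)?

No

Hamilton's rule: the trait is favored when the sum of r·B over every recipient exceeds the actor's cost C.
r to an offspring = 0.5 (one parent–offspring link: r = (1/2)^1 = 1/2).
r to a grandoffspring = 0.25 (two parent–offspring links: r = (1/2)^2 = 1/4).
Summing one r·B term per recipient: 4·0.5·0.341 + 1·0.25·0.442 = 0.7925.
0.7925 < 1.8: the indirect benefit is less than the cost.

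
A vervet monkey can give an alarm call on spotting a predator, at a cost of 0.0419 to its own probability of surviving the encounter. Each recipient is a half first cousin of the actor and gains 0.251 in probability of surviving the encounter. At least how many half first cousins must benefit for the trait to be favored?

r to a half first cousin = 1/16 (half first cousins share one grandparent — one path of length 4: r = (1/2)^4 = 1/16).
Hamilton's rule: n·r·B > C  ⇒  n > C/(r·B) = 0.0419/(0.0625·0.251) = 2.671.
The smallest integer exceeding 2.671 is 3.

3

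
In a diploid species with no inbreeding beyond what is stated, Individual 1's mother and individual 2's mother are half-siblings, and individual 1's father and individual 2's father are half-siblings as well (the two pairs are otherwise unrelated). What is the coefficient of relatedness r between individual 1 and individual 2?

0.125

Wright's path rule: contributions from independent ancestry routes add.
Individual 1 and individual 2 are related in two ways: half first cousins through their mothers (r = 1/16) and half first cousins through their fathers (r = 1/16).
r = 1/16 + 1/16 = 0.125.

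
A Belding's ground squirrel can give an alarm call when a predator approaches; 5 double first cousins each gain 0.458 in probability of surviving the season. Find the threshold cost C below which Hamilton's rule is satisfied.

0.5725

r to a double first cousin = 0.25 (double first cousins share both grandparent pairs — four paths of length 4: r = 4·(1/2)^4 = 1/4).
Hamilton's rule: n·r·B > C, so the trait is favored while C < n·r·B = 5·0.25·0.458 = 0.5725.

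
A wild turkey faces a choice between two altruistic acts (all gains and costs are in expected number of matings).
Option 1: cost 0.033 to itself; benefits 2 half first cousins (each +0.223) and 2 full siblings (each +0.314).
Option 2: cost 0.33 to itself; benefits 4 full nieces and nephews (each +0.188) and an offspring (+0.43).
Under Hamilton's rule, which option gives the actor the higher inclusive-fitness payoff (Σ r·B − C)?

Option 1: r to a half first cousin = 0.0625.
Option 1: r to a full sibling = 0.5.
Option 1: Σ r·B − C = (2·0.0625·0.223 + 2·0.5·0.314) − 0.033 = 0.308875.
Option 2: r to a full niece or nephew = 0.25.
Option 2: r to an offspring = 0.5.
Option 2: Σ r·B − C = (4·0.25·0.188 + 1·0.5·0.43) − 0.33 = 0.073.
Option 1 has the higher net inclusive-fitness payoff.

Option 1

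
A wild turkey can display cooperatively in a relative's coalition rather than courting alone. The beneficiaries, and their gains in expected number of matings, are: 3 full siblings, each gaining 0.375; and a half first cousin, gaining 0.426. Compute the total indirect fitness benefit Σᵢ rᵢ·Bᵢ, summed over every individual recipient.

0.589125

r to a full sibling = 0.5 (full sibs share both parents — two paths of length 2: r = 2·(1/2)^2 = 1/2).
r to a half first cousin = 1/16 (half first cousins share one grandparent — one path of length 4: r = (1/2)^4 = 1/16).
Summing one r·B term per recipient: 3·0.5·0.375 + 1·0.0625·0.426 = 0.589125.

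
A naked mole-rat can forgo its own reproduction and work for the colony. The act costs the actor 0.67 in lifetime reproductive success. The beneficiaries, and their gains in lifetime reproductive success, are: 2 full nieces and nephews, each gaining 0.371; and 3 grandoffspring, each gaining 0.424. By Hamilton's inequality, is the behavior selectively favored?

Hamilton's rule: the trait is favored when the sum of r·B over every recipient exceeds the actor's cost C.
r to a full niece or nephew = 0.25 (full aunt/uncle↔niece/nephew: two paths of length 3 through the shared grandparent pair: r = 2·(1/2)^3 = 1/4).
r to a grandoffspring = 1/4 (two parent–offspring links: r = (1/2)^2 = 1/4).
Summing one r·B term per recipient: 2·0.25·0.371 + 3·0.25·0.424 = 0.5035.
0.5035 < 0.67: the indirect benefit is less than the cost.

No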